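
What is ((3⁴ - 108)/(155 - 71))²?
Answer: 81/784 ≈ 0.10332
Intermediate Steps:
((3⁴ - 108)/(155 - 71))² = ((81 - 108)/84)² = (-27*1/84)² = (-9/28)² = 81/784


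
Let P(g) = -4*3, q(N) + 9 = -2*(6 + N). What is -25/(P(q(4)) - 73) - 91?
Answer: -1542/17 ≈ -90.706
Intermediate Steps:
q(N) = -21 - 2*N (q(N) = -9 - 2*(6 + N) = -9 + (-12 - 2*N) = -21 - 2*N)
P(g) = -12
-25/(P(q(4)) - 73) - 91 = -25/(-12 - 73) - 91 = -25/(-85) - 91 = -1/85*(-25) - 91 = 5/17 - 91 = -1542/17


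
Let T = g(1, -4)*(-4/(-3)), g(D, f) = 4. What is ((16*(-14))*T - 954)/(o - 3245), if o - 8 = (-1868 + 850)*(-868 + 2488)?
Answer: 6446/4957191 ≈ 0.0013003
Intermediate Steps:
o = -1649152 (o = 8 + (-1868 + 850)*(-868 + 2488) = 8 - 1018*1620 = 8 - 1649160 = -1649152)
T = 16/3 (T = 4*(-4/(-3)) = 4*(-4*(-⅓)) = 4*(4/3) = 16/3 ≈ 5.3333)
((16*(-14))*T - 954)/(o - 3245) = ((16*(-14))*(16/3) - 954)/(-1649152 - 3245) = (-224*16/3 - 954)/(-1652397) = (-3584/3 - 954)*(-1/1652397) = -6446/3*(-1/1652397) = 6446/4957191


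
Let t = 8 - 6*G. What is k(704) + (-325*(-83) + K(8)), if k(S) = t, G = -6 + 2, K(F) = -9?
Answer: 26998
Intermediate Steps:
G = -4
t = 32 (t = 8 - 6*(-4) = 8 + 24 = 32)
k(S) = 32
k(704) + (-325*(-83) + K(8)) = 32 + (-325*(-83) - 9) = 32 + (26975 - 9) = 32 + 26966 = 26998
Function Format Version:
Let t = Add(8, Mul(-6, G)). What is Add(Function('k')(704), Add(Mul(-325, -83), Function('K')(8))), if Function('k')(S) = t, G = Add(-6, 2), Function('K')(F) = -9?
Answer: 26998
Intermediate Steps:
G = -4
t = 32 (t = Add(8, Mul(-6, -4)) = Add(8, 24) = 32)
Function('k')(S) = 32
Add(Function('k')(704), Add(Mul(-325, -83), Function('K')(8))) = Add(32, Add(Mul(-325, -83), -9)) = Add(32, Add(26975, -9)) = Add(32, 26966) = 26998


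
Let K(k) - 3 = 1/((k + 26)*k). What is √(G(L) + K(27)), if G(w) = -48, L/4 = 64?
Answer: I*√10238646/477 ≈ 6.7082*I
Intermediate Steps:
L = 256 (L = 4*64 = 256)
K(k) = 3 + 1/(k*(26 + k)) (K(k) = 3 + 1/((k + 26)*k) = 3 + 1/((26 + k)*k) = 3 + 1/(k*(26 + k)))
√(G(L) + K(27)) = √(-48 + (1 + 3*27² + 78*27)/(27*(26 + 27))) = √(-48 + (1/27)*(1 + 3*729 + 2106)/53) = √(-48 + (1/27)*(1/53)*(1 + 2187 + 2106)) = √(-48 + (1/27)*(1/53)*4294) = √(-48 + 4294/1431) = √(-64394/1431) = I*√10238646/477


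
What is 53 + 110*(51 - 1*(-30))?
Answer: 8963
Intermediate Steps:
53 + 110*(51 - 1*(-30)) = 53 + 110*(51 + 30) = 53 + 110*81 = 53 + 8910 = 8963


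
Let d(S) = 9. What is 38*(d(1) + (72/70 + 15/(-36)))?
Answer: 76703/210 ≈ 365.25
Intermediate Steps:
38*(d(1) + (72/70 + 15/(-36))) = 38*(9 + (72/70 + 15/(-36))) = 38*(9 + (72*(1/70) + 15*(-1/36))) = 38*(9 + (36/35 - 5/12)) = 38*(9 + 257/420) = 38*(4037/420) = 76703/210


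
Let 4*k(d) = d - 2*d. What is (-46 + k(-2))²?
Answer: 8281/4 ≈ 2070.3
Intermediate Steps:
k(d) = -d/4 (k(d) = (d - 2*d)/4 = (-d)/4 = -d/4)
(-46 + k(-2))² = (-46 - ¼*(-2))² = (-46 + ½)² = (-91/2)² = 8281/4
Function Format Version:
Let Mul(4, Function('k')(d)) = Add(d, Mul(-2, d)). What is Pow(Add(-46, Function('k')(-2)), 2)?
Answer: Rational(8281, 4) ≈ 2070.3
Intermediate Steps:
Function('k')(d) = Mul(Rational(-1, 4), d) (Function('k')(d) = Mul(Rational(1, 4), Add(d, Mul(-2, d))) = Mul(Rational(1, 4), Mul(-1, d)) = Mul(Rational(-1, 4), d))
Pow(Add(-46, Function('k')(-2)), 2) = Pow(Add(-46, Mul(Rational(-1, 4), -2)), 2) = Pow(Add(-46, Rational(1, 2)), 2) = Pow(Rational(-91, 2), 2) = Rational(8281, 4)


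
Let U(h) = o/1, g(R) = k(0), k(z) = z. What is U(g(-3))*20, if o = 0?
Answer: 0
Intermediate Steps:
g(R) = 0
U(h) = 0 (U(h) = 0/1 = 0*1 = 0)
U(g(-3))*20 = 0*20 = 0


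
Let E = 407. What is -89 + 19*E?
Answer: 7644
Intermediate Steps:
-89 + 19*E = -89 + 19*407 = -89 + 7733 = 7644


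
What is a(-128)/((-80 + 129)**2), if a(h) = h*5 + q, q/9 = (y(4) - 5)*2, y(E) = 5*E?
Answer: -370/2401 ≈ -0.15410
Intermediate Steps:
q = 270 (q = 9*((5*4 - 5)*2) = 9*((20 - 5)*2) = 9*(15*2) = 9*30 = 270)
a(h) = 270 + 5*h (a(h) = h*5 + 270 = 5*h + 270 = 270 + 5*h)
a(-128)/((-80 + 129)**2) = (270 + 5*(-128))/((-80 + 129)**2) = (270 - 640)/(49**2) = -370/2401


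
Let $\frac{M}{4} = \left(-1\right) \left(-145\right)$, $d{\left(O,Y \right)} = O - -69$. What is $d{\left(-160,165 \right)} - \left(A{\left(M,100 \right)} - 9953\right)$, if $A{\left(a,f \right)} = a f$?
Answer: $-48138$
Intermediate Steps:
$d{\left(O,Y \right)} = 69 + O$ ($d{\left(O,Y \right)} = O + 69 = 69 + O$)
$M = 580$ ($M = 4 \left(\left(-1\right) \left(-145\right)\right) = 4 \cdot 145 = 580$)
$d{\left(-160,165 \right)} - \left(A{\left(M,100 \right)} - 9953\right) = \left(69 - 160\right) - \left(580 \cdot 100 - 9953\right) = -91 - \left(58000 - 9953\right) = -91 - 48047 = -48138$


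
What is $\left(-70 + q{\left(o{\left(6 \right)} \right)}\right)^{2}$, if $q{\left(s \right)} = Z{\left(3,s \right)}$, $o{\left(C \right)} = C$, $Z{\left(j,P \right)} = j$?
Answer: $4489$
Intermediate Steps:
$q{\left(s \right)} = 3$
$\left(-70 + q{\left(o{\left(6 \right)} \right)}\right)^{2} = \left(-70 + 3\right)^{2} = \left(-67\right)^{2} = 4489$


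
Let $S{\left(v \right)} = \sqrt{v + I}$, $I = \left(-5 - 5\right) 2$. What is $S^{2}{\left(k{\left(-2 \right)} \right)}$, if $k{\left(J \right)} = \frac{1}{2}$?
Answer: $- \frac{39}{2} \approx -19.5$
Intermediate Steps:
$k{\left(J \right)} = \frac{1}{2}$
$I = -20$ ($I = \left(-10\right) 2 = -20$)
$S{\left(v \right)} = \sqrt{-20 + v}$ ($S{\left(v \right)} = \sqrt{v - 20} = \sqrt{-20 + v}$)
$S^{2}{\left(k{\left(-2 \right)} \right)} = \left(\sqrt{-20 + \frac{1}{2}}\right)^{2} = \left(\sqrt{- \frac{39}{2}}\right)^{2} = \left(\frac{i \sqrt{78}}{2}\right)^{2} = - \frac{39}{2}$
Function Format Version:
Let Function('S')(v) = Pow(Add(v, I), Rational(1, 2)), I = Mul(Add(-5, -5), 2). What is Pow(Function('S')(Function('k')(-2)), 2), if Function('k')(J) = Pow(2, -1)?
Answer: Rational(-39, 2) ≈ -19.500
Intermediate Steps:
Function('k')(J) = Rational(1, 2)
I = -20 (I = Mul(-10, 2) = -20)
Function('S')(v) = Pow(Add(-20, v), Rational(1, 2)) (Function('S')(v) = Pow(Add(v, -20), Rational(1, 2)) = Pow(Add(-20, v), Rational(1, 2)))
Pow(Function('S')(Function('k')(-2)), 2) = Pow(Pow(Add(-20, Rational(1, 2)), Rational(1, 2)), 2) = Pow(Pow(Rational(-39, 2), Rational(1, 2)), 2) = Pow(Mul(Rational(1, 2), I, Pow(78, Rational(1, 2))), 2) = Rational(-39, 2)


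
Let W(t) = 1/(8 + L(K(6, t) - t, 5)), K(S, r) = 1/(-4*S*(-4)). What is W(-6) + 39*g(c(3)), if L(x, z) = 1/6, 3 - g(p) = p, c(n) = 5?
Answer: -3816/49 ≈ -77.878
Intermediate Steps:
g(p) = 3 - p
K(S, r) = 1/(16*S)
L(x, z) = ⅙
W(t) = 6/49 (W(t) = 1/(8 + ⅙) = 1/(49/6) = 6/49)
W(-6) + 39*g(c(3)) = 6/49 + 39*(3 - 1*5) = 6/49 + 39*(3 - 5) = 6/49 + 39*(-2) = 6/49 - 78 = -3816/49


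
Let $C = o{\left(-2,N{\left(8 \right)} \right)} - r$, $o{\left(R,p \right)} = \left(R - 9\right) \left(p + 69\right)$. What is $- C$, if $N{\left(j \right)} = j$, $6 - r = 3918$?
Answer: $-3065$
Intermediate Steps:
$r = -3912$ ($r = 6 - 3918 = -3912$)
$o{\left(R,p \right)} = \left(-9 + R\right) \left(69 + p\right)$
$C = 3065$ ($C = \left(-621 - 72 + 69 \left(-2\right) - 16\right) - -3912 = \left(-621 - 72 - 138 - 16\right) + 3912 = -847 + 3912 = 3065$)
$- C = \left(-1\right) 3065 = -3065$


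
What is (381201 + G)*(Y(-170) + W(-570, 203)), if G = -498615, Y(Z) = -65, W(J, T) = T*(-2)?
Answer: 55301994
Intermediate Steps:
W(J, T) = -2*T
(381201 + G)*(Y(-170) + W(-570, 203)) = (381201 - 498615)*(-65 - 2*203) = -117414*(-65 - 406) = -117414*(-471) = 55301994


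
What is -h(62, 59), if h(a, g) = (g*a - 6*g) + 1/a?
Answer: -204849/62 ≈ -3304.0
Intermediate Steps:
h(a, g) = 1/a - 6*g + a*g (h(a, g) = (a*g - 6*g) + 1/a = (-6*g + a*g) + 1/a = 1/a - 6*g + a*g)
-h(62, 59) = -(1 + 62*59*(-6 + 62))/62 = -(1 + 62*59*56)/62 = -(1 + 204848)/62 = -204849/62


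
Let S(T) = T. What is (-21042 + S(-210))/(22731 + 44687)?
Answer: -10626/33709 ≈ -0.31523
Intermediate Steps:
(-21042 + S(-210))/(22731 + 44687) = (-21042 - 210)/(22731 + 44687) = -21252/67418 = -21252*1/67418 = -10626/33709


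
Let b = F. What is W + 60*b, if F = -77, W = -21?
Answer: -4641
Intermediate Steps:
b = -77
W + 60*b = -21 + 60*(-77) = -21 - 4620 = -4641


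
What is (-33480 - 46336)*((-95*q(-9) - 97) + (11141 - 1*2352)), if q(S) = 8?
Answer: -633100512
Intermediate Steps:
(-33480 - 46336)*((-95*q(-9) - 97) + (11141 - 1*2352)) = (-33480 - 46336)*((-95*8 - 97) + (11141 - 1*2352)) = -79816*((-760 - 97) + (11141 - 2352)) = -79816*(-857 + 8789) = -79816*7932 = -633100512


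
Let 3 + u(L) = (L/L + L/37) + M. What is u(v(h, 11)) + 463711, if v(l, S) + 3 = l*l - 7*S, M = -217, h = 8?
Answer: 17149188/37 ≈ 4.6349e+5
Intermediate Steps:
v(l, S) = -3 + l² - 7*S (v(l, S) = -3 + (l*l - 7*S) = -3 + (l² - 7*S) = -3 + l² - 7*S)
u(L) = -219 + L/37 (u(L) = -3 + ((L/L + L/37) - 217) = -3 + ((1 + L*(1/37)) - 217) = -3 + ((1 + L/37) - 217) = -3 + (-216 + L/37) = -219 + L/37)
u(v(h, 11)) + 463711 = (-219 + (-3 + 8² - 7*11)/37) + 463711 = (-219 + (-3 + 64 - 77)/37) + 463711 = (-219 + (1/37)*(-16)) + 463711 = (-219 - 16/37) + 463711 = -8119/37 + 463711 = 17149188/37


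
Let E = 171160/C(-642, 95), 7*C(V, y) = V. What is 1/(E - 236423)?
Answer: -321/76490843 ≈ -4.1966e-6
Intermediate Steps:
C(V, y) = V/7
E = -599060/321 (E = 171160/(((1/7)*(-642))) = 171160/(-642/7) = 171160*(-7/642) = -599060/321 ≈ -1866.2)
1/(E - 236423) = 1/(-599060/321 - 236423) = 1/(-76490843/321) = -321/76490843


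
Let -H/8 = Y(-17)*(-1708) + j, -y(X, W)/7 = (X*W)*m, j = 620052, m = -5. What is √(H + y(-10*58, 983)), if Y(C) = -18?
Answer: 2*I*√6290317 ≈ 5016.1*I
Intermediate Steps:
y(X, W) = 35*W*X (y(X, W) = -7*X*W*(-5) = -7*W*X*(-5) = -(-35)*W*X = 35*W*X)
H = -5206368 (H = -8*(-18*(-1708) + 620052) = -8*(30744 + 620052) = -8*650796 = -5206368)
√(H + y(-10*58, 983)) = √(-5206368 + 35*983*(-10*58)) = √(-5206368 + 35*983*(-580)) = √(-5206368 - 19954900) = √(-25161268) = 2*I*√6290317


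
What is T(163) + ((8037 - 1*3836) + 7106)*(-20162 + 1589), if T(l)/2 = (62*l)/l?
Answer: -210004787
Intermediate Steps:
T(l) = 124 (T(l) = 2*((62*l)/l) = 2*62 = 124)
T(163) + ((8037 - 1*3836) + 7106)*(-20162 + 1589) = 124 + ((8037 - 1*3836) + 7106)*(-20162 + 1589) = 124 + ((8037 - 3836) + 7106)*(-18573) = 124 + (4201 + 7106)*(-18573) = 124 + 11307*(-18573) = 124 - 210004911 = -210004787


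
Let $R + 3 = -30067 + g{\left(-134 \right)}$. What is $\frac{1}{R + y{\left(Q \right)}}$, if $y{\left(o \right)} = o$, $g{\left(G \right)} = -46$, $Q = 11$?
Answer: $- \frac{1}{30105} \approx -3.3217 \cdot 10^{-5}$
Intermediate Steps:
$R = -30116$ ($R = -3 - 30113 = -30116$)
$\frac{1}{R + y{\left(Q \right)}} = \frac{1}{-30116 + 11} = \frac{1}{-30105} = - \frac{1}{30105}$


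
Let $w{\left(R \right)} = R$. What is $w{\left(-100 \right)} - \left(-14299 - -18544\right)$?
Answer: $-4345$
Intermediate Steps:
$w{\left(-100 \right)} - \left(-14299 - -18544\right) = -100 - \left(-14299 - -18544\right) = -100 - \left(-14299 + 18544\right) = -100 - 4245 = -4345$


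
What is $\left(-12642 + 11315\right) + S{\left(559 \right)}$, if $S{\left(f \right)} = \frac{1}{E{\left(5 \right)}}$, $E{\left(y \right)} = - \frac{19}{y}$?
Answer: $- \frac{25218}{19} \approx -1327.3$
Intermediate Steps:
$S{\left(f \right)} = - \frac{5}{19}$ ($S{\left(f \right)} = \frac{1}{\left(-19\right) \frac{1}{5}} = \frac{1}{- \frac{19}{5}} = - \frac{5}{19}$)
$\left(-12642 + 11315\right) + S{\left(559 \right)} = \left(-12642 + 11315\right) - \frac{5}{19} = -1327 - \frac{5}{19} = - \frac{25218}{19}$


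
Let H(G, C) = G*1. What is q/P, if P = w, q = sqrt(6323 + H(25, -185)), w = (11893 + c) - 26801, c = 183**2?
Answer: 46*sqrt(3)/18581 ≈ 0.0042879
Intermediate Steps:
c = 33489
H(G, C) = G
w = 18581 (w = (11893 + 33489) - 26801 = 45382 - 26801 = 18581)
q = 46*sqrt(3) (q = sqrt(6323 + 25) = sqrt(6348) = 46*sqrt(3) ≈ 79.674)
P = 18581
q/P = (46*sqrt(3))/18581 = (46*sqrt(3))*(1/18581) = 46*sqrt(3)/18581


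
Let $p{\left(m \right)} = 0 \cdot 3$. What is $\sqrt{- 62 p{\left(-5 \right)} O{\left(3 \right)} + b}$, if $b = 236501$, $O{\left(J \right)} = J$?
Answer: $\sqrt{236501} \approx 486.31$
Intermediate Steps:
$p{\left(m \right)} = 0$
$\sqrt{- 62 p{\left(-5 \right)} O{\left(3 \right)} + b} = \sqrt{\left(-62\right) 0 \cdot 3 + 236501} = \sqrt{0 \cdot 3 + 236501} = \sqrt{0 + 236501} = \sqrt{236501}$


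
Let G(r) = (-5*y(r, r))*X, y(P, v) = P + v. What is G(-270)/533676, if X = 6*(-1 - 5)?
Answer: -8100/44473 ≈ -0.18213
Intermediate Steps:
X = -36 (X = 6*(-6) = -36)
G(r) = 360*r (G(r) = -5*(r + r)*(-36) = -10*r*(-36) = 360*r)
G(-270)/533676 = (360*(-270))/533676 = -97200*1/533676 = -8100/44473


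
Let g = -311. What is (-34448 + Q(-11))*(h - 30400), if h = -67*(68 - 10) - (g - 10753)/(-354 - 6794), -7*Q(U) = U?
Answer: 14774174349000/12509 ≈ 1.1811e+9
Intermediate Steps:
Q(U) = -U/7
h = -6947048/1787 (h = -67*(68 - 10) - (-311 - 10753)/(-354 - 6794) = -67*58 - (-11064)/(-7148) = -3886 - (-11064)*(-1)/7148 = -3886 - 1*2766/1787 = -3886 - 2766/1787 = -6947048/1787 ≈ -3887.5)
(-34448 + Q(-11))*(h - 30400) = (-34448 - 1/7*(-11))*(-6947048/1787 - 30400) = (-34448 + 11/7)*(-61271848/1787) = -241125/7*(-61271848/1787) = 14774174349000/12509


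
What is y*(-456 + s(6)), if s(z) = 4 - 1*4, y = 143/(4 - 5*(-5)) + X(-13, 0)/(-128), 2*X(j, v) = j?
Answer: -2108145/928 ≈ -2271.7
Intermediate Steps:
X(j, v) = j/2
y = 36985/7424 (y = 143/(4 - 5*(-5)) + ((½)*(-13))/(-128) = 143/(4 + 25) - 13/2*(-1/128) = 143/29 + 13/256 = 36985/7424 ≈ 4.9818)
s(z) = 0 (s(z) = 4 - 4 = 0)
y*(-456 + s(6)) = 36985*(-456 + 0)/7424 = (36985/7424)*(-456) = -2108145/928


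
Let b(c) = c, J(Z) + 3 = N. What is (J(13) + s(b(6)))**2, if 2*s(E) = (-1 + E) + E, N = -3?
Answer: 1/4 ≈ 0.25000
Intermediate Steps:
J(Z) = -6 (J(Z) = -3 - 3 = -6)
s(E) = -1/2 + E (s(E) = ((-1 + E) + E)/2 = (-1 + 2*E)/2 = -1/2 + E)
(J(13) + s(b(6)))**2 = (-6 + (-1/2 + 6))**2 = (-6 + 11/2)**2 = (-1/2)**2 = 1/4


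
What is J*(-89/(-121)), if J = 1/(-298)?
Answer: -89/36058 ≈ -0.0024682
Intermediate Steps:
J = -1/298 ≈ -0.0033557
J*(-89/(-121)) = -(-89)/(298*(-121)) = -(-89)*(-1)/(298*121) = -1/298*89/121 = -89/36058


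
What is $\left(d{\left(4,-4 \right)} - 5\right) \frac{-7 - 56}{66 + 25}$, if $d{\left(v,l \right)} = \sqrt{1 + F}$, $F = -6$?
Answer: $\frac{45}{13} - \frac{9 i \sqrt{5}}{13} \approx 3.4615 - 1.548 i$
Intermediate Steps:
$d{\left(v,l \right)} = i \sqrt{5}$ ($d{\left(v,l \right)} = \sqrt{1 - 6} = \sqrt{-5} = i \sqrt{5}$)
$\left(d{\left(4,-4 \right)} - 5\right) \frac{-7 - 56}{66 + 25} = \left(i \sqrt{5} - 5\right) \frac{-7 - 56}{66 + 25} = \left(-5 + i \sqrt{5}\right) \left(- \frac{63}{91}\right) = \left(-5 + i \sqrt{5}\right) \left(\left(-63\right) \frac{1}{91}\right) = \left(-5 + i \sqrt{5}\right) \left(- \frac{9}{13}\right) = \frac{45}{13} - \frac{9 i \sqrt{5}}{13}$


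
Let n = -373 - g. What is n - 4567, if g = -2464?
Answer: -2476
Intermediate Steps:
n = 2091 (n = -373 - 1*(-2464) = -373 + 2464 = 2091)
n - 4567 = 2091 - 4567 = -2476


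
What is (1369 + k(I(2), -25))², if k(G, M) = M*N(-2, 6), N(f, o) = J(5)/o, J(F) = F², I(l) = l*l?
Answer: 57592921/36 ≈ 1.5998e+6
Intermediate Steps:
I(l) = l²
N(f, o) = 25/o (N(f, o) = 5²/o = 25/o)
k(G, M) = 25*M/6 (k(G, M) = M*(25/6) = 25*M/6)
(1369 + k(I(2), -25))² = (1369 + (25/6)*(-25))² = (1369 - 625/6)² = (7589/6)² = 57592921/36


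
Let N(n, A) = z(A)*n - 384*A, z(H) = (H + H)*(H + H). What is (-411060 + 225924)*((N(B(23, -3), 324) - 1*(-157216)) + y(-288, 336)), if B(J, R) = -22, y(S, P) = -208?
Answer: 1704231680256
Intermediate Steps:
z(H) = 4*H**2 (z(H) = (2*H)*(2*H) = 4*H**2)
N(n, A) = -384*A + 4*n*A**2 (N(n, A) = (4*A**2)*n - 384*A = 4*n*A**2 - 384*A = -384*A + 4*n*A**2)
(-411060 + 225924)*((N(B(23, -3), 324) - 1*(-157216)) + y(-288, 336)) = (-411060 + 225924)*((4*324*(-96 + 324*(-22)) - 1*(-157216)) - 208) = -185136*((4*324*(-96 - 7128) + 157216) - 208) = -185136*((4*324*(-7224) + 157216) - 208) = -185136*((-9362304 + 157216) - 208) = -185136*(-9205088 - 208) = -185136*(-9205296) = 1704231680256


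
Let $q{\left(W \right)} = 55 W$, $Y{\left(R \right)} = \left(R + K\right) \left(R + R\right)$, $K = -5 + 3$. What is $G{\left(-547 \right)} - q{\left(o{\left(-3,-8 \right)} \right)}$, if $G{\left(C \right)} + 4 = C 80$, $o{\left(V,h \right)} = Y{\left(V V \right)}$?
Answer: $-50694$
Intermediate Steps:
$K = -2$
$Y{\left(R \right)} = 2 R \left(-2 + R\right)$ ($Y{\left(R \right)} = \left(R - 2\right) \left(R + R\right) = \left(-2 + R\right) 2 R = 2 R \left(-2 + R\right)$)
$o{\left(V,h \right)} = 2 V^{2} \left(-2 + V^{2}\right)$ ($o{\left(V,h \right)} = 2 V V \left(-2 + V V\right) = 2 V^{2} \left(-2 + V^{2}\right)$)
$G{\left(C \right)} = -4 + 80 C$ ($G{\left(C \right)} = -4 + C 80 = -4 + 80 C$)
$G{\left(-547 \right)} - q{\left(o{\left(-3,-8 \right)} \right)} = \left(-4 + 80 \left(-547\right)\right) - 55 \cdot 2 \left(-3\right)^{2} \left(-2 + \left(-3\right)^{2}\right) = \left(-4 - 43760\right) - 55 \cdot 2 \cdot 9 \left(-2 + 9\right) = -43764 - 55 \cdot 2 \cdot 9 \cdot 7 = -43764 - 55 \cdot 126 = -43764 - 6930 = -50694$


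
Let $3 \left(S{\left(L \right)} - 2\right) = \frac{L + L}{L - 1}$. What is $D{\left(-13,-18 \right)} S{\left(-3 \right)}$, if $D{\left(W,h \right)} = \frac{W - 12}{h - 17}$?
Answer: $\frac{25}{14} \approx 1.7857$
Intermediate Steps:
$S{\left(L \right)} = 2 + \frac{2 L}{3 \left(-1 + L\right)}$ ($S{\left(L \right)} = 2 + \frac{\left(L + L\right) \frac{1}{L - 1}}{3} = 2 + \frac{2 L \frac{1}{-1 + L}}{3} = 2 + \frac{2 L}{3 \left(-1 + L\right)}$)
$D{\left(W,h \right)} = \frac{-12 + W}{-17 + h}$
$D{\left(-13,-18 \right)} S{\left(-3 \right)} = \frac{-12 - 13}{-17 - 18} \frac{2 \left(-3 + 4 \left(-3\right)\right)}{3 \left(-1 - 3\right)} = \frac{1}{-35} \left(-25\right) \frac{2 \left(-3 - 12\right)}{3 \left(-4\right)} = \left(- \frac{1}{35}\right) \left(-25\right) \frac{2}{3} \left(- \frac{1}{4}\right) \left(-15\right) = \frac{5}{7} \cdot \frac{5}{2} = \frac{25}{14}$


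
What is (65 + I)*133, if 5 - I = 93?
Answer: -3059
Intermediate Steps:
I = -88 (I = 5 - 1*93 = 5 - 93 = -88)
(65 + I)*133 = (65 - 88)*133 = -23*133 = -3059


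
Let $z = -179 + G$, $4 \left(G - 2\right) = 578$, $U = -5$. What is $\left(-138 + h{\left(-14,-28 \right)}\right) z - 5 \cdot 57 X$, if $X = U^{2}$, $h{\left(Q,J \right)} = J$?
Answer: $-1730$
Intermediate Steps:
$G = \frac{293}{2}$ ($G = 2 + \frac{1}{4} \cdot 578 = 2 + \frac{289}{2} = \frac{293}{2} \approx 146.5$)
$X = 25$ ($X = \left(-5\right)^{2} = 25$)
$z = - \frac{65}{2}$ ($z = -179 + \frac{293}{2} = - \frac{65}{2} \approx -32.5$)
$\left(-138 + h{\left(-14,-28 \right)}\right) z - 5 \cdot 57 X = \left(-138 - 28\right) \left(- \frac{65}{2}\right) - 5 \cdot 57 \cdot 25 = \left(-166\right) \left(- \frac{65}{2}\right) - 7125 = 5395 - 7125 = -1730$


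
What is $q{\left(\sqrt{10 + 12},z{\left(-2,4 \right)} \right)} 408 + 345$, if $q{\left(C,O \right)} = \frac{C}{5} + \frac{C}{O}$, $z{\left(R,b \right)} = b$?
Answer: $345 + \frac{918 \sqrt{22}}{5} \approx 1206.2$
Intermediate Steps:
$q{\left(C,O \right)} = \frac{C}{5} + \frac{C}{O}$ ($q{\left(C,O \right)} = C \frac{1}{5} + \frac{C}{O} = \frac{C}{5} + \frac{C}{O}$)
$q{\left(\sqrt{10 + 12},z{\left(-2,4 \right)} \right)} 408 + 345 = \left(\frac{\sqrt{10 + 12}}{5} + \frac{\sqrt{10 + 12}}{4}\right) 408 + 345 = \left(\frac{\sqrt{22}}{5} + \sqrt{22} \cdot \frac{1}{4}\right) 408 + 345 = \left(\frac{\sqrt{22}}{5} + \frac{\sqrt{22}}{4}\right) 408 + 345 = \frac{9 \sqrt{22}}{20} \cdot 408 + 345 = \frac{918 \sqrt{22}}{5} + 345 = 345 + \frac{918 \sqrt{22}}{5}$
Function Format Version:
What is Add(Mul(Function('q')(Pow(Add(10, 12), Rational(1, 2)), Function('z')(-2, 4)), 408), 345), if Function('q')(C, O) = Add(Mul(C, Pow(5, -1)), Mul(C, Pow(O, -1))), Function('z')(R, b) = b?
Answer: Add(345, Mul(Rational(918, 5), Pow(22, Rational(1, 2)))) ≈ 1206.2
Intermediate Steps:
Function('q')(C, O) = Add(Mul(Rational(1, 5), C), Mul(C, Pow(O, -1))) (Function('q')(C, O) = Add(Mul(C, Rational(1, 5)), Mul(C, Pow(O, -1))) = Add(Mul(Rational(1, 5), C), Mul(C, Pow(O, -1))))
Add(Mul(Function('q')(Pow(Add(10, 12), Rational(1, 2)), Function('z')(-2, 4)), 408), 345) = Add(Mul(Add(Mul(Rational(1, 5), Pow(Add(10, 12), Rational(1, 2))), Mul(Pow(Add(10, 12), Rational(1, 2)), Pow(4, -1))), 408), 345) = Add(Mul(Add(Mul(Rational(1, 5), Pow(22, Rational(1, 2))), Mul(Pow(22, Rational(1, 2)), Rational(1, 4))), 408), 345) = Add(Mul(Add(Mul(Rational(1, 5), Pow(22, Rational(1, 2))), Mul(Rational(1, 4), Pow(22, Rational(1, 2)))), 408), 345) = Add(Mul(Mul(Rational(9, 20), Pow(22, Rational(1, 2))), 408), 345) = Add(Mul(Rational(918, 5), Pow(22, Rational(1, 2))), 345) = Add(345, Mul(Rational(918, 5), Pow(22, Rational(1, 2))))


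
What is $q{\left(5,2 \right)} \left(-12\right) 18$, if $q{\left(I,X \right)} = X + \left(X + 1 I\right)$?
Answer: $-1944$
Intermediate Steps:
$q{\left(I,X \right)} = I + 2 X$ ($q{\left(I,X \right)} = X + \left(X + I\right) = X + \left(I + X\right) = I + 2 X$)
$q{\left(5,2 \right)} \left(-12\right) 18 = \left(5 + 2 \cdot 2\right) \left(-12\right) 18 = \left(5 + 4\right) \left(-12\right) 18 = 9 \left(-12\right) 18 = \left(-108\right) 18 = -1944$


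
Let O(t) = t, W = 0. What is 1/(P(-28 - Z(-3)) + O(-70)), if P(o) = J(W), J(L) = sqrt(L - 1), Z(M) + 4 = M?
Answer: -70/4901 - I/4901 ≈ -0.014283 - 0.00020404*I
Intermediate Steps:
Z(M) = -4 + M
J(L) = sqrt(-1 + L)
P(o) = I (P(o) = sqrt(-1 + 0) = sqrt(-1) = I)
1/(P(-28 - Z(-3)) + O(-70)) = 1/(I - 70) = 1/(-70 + I) = (-70 - I)/4901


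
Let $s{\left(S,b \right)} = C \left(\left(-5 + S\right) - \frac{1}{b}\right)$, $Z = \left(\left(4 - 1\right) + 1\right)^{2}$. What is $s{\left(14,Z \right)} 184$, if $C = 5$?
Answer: $\frac{16445}{2} \approx 8222.5$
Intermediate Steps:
$Z = 16$ ($Z = \left(3 + 1\right)^{2} = 4^{2} = 16$)
$s{\left(S,b \right)} = -25 - \frac{5}{b} + 5 S$ ($s{\left(S,b \right)} = 5 \left(\left(-5 + S\right) - \frac{1}{b}\right) = 5 \left(-5 + S - \frac{1}{b}\right) = -25 - \frac{5}{b} + 5 S$)
$s{\left(14,Z \right)} 184 = \left(-25 - \frac{5}{16} + 5 \cdot 14\right) 184 = \left(-25 - \frac{5}{16} + 70\right) 184 = \frac{715}{16} \cdot 184 = \frac{16445}{2}$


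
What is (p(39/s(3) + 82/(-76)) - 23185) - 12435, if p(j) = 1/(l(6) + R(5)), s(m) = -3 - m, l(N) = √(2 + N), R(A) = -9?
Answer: -2600269/73 - 2*√2/73 ≈ -35620.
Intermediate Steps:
p(j) = 1/(-9 + 2*√2) (p(j) = 1/(√(2 + 6) - 9) = 1/(√8 - 9) = 1/(2*√2 - 9) = 1/(-9 + 2*√2))
(p(39/s(3) + 82/(-76)) - 23185) - 12435 = ((-9/73 - 2*√2/73) - 23185) - 12435 = (-1692514/73 - 2*√2/73) - 12435 = -2600269/73 - 2*√2/73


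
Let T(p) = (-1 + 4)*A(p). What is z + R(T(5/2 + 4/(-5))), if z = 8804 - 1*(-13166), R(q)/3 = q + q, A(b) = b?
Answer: 110003/5 ≈ 22001.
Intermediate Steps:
T(p) = 3*p (T(p) = (-1 + 4)*p = 3*p)
R(q) = 6*q (R(q) = 3*(q + q) = 3*(2*q) = 6*q)
z = 21970 (z = 8804 + 13166 = 21970)
z + R(T(5/2 + 4/(-5))) = 21970 + 6*(3*(5/2 + 4/(-5))) = 21970 + 6*(3*(5*(1/2) + 4*(-1/5))) = 21970 + 6*(3*(5/2 - 4/5)) = 21970 + 6*(3*(17/10)) = 21970 + 6*(51/10) = 21970 + 153/5 = 110003/5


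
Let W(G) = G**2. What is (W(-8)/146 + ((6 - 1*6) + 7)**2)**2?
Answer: 13024881/5329 ≈ 2444.2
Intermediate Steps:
(W(-8)/146 + ((6 - 1*6) + 7)**2)**2 = ((-8)**2/146 + ((6 - 1*6) + 7)**2)**2 = (64*(1/146) + ((6 - 6) + 7)**2)**2 = (32/73 + (0 + 7)**2)**2 = (32/73 + 7**2)**2 = (32/73 + 49)**2 = (3609/73)**2 = 13024881/5329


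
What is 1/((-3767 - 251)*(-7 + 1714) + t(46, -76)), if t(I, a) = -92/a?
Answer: -19/130315771 ≈ -1.4580e-7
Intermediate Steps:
1/((-3767 - 251)*(-7 + 1714) + t(46, -76)) = 1/((-3767 - 251)*(-7 + 1714) - 92/(-76)) = 1/(-4018*1707 - 92*(-1/76)) = 1/(-6858726 + 23/19) = 1/(-130315771/19) = -19/130315771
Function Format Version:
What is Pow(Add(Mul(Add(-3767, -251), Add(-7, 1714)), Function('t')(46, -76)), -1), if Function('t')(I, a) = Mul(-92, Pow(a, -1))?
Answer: Rational(-19, 130315771) ≈ -1.4580e-7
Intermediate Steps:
Pow(Add(Mul(Add(-3767, -251), Add(-7, 1714)), Function('t')(46, -76)), -1) = Pow(Add(Mul(Add(-3767, -251), Add(-7, 1714)), Mul(-92, Pow(-76, -1))), -1) = Pow(Add(Mul(-4018, 1707), Mul(-92, Rational(-1, 76))), -1) = Pow(Add(-6858726, Rational(23, 19)), -1) = Pow(Rational(-130315771, 19), -1) = Rational(-19, 130315771)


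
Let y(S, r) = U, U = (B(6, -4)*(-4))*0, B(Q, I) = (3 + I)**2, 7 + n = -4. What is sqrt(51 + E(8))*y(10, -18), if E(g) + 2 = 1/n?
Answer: 0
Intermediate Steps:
n = -11 (n = -7 - 4 = -11)
U = 0 (U = ((3 - 4)**2*(-4))*0 = ((-1)**2*(-4))*0 = (1*(-4))*0 = -4*0 = 0)
y(S, r) = 0
E(g) = -23/11 (E(g) = -2 + 1/(-11) = -2 - 1/11 = -23/11)
sqrt(51 + E(8))*y(10, -18) = sqrt(51 - 23/11)*0 = sqrt(538/11)*0 = (sqrt(5918)/11)*0 = 0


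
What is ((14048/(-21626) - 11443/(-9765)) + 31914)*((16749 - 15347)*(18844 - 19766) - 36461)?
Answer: -298589705824411103/7039263 ≈ -4.2418e+10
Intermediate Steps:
((14048/(-21626) - 11443/(-9765)) + 31914)*((16749 - 15347)*(18844 - 19766) - 36461) = ((14048*(-1/21626) - 11443*(-1/9765)) + 31914)*(1402*(-922) - 36461) = ((-7024/10813 + 11443/9765) + 31914)*(-1292644 - 36461) = (55143799/105588945 + 31914)*(-1329105) = (3369820734529/105588945)*(-1329105) = -298589705824411103/7039263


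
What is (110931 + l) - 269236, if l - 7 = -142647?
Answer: -300945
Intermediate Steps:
l = -142640 (l = 7 - 142647 = -142640)
(110931 + l) - 269236 = (110931 - 142640) - 269236 = -31709 - 269236 = -300945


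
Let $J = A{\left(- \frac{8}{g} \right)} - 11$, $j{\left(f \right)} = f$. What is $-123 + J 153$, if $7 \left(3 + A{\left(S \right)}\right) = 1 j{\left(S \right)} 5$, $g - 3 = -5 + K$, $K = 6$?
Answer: $- \frac{17385}{7} \approx -2483.6$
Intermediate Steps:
$g = 4$ ($g = 3 + \left(-5 + 6\right) = 3 + 1 = 4$)
$A{\left(S \right)} = -3 + \frac{5 S}{7}$ ($A{\left(S \right)} = -3 + \frac{1 S 5}{7} = -3 + \frac{S 5}{7} = -3 + \frac{5 S}{7}$)
$J = - \frac{108}{7}$ ($J = \left(-3 + \frac{5 \left(- \frac{8}{4}\right)}{7}\right) - 11 = \left(-3 + \frac{5 \left(\left(-8\right) \frac{1}{4}\right)}{7}\right) - 11 = \left(-3 + \frac{5}{7} \left(-2\right)\right) - 11 = \left(-3 - \frac{10}{7}\right) - 11 = - \frac{31}{7} - 11 = - \frac{108}{7} \approx -15.429$)
$-123 + J 153 = -123 - \frac{16524}{7} = - \frac{17385}{7}$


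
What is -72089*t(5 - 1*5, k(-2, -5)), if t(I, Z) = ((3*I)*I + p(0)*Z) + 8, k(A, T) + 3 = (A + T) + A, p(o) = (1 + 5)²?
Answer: 30565736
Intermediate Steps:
p(o) = 36 (p(o) = 6² = 36)
k(A, T) = -3 + T + 2*A (k(A, T) = -3 + ((A + T) + A) = -3 + (T + 2*A) = -3 + T + 2*A)
t(I, Z) = 8 + 3*I² + 36*Z (t(I, Z) = ((3*I)*I + 36*Z) + 8 = (3*I² + 36*Z) + 8 = 8 + 3*I² + 36*Z)
-72089*t(5 - 1*5, k(-2, -5)) = -72089*(8 + 3*(5 - 1*5)² + 36*(-3 - 5 + 2*(-2))) = -72089*(8 + 3*(5 - 5)² + 36*(-3 - 5 - 4)) = -72089*(8 + 3*0² + 36*(-12)) = -72089*(8 + 3*0 - 432) = -72089*(8 + 0 - 432) = -72089*(-424) = 30565736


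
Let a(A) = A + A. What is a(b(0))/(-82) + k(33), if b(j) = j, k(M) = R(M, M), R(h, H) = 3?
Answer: 3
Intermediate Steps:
k(M) = 3
a(A) = 2*A
a(b(0))/(-82) + k(33) = (2*0)/(-82) + 3 = 0*(-1/82) + 3 = 0 + 3 = 3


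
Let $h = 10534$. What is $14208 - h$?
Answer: $3674$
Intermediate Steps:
$14208 - h = 14208 - 10534 = 3674$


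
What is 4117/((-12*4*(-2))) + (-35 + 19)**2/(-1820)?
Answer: 1867091/43680 ≈ 42.745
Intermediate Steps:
4117/((-12*4*(-2))) + (-35 + 19)**2/(-1820) = 4117/((-48*(-2))) + (-16)**2*(-1/1820) = 4117/96 + 256*(-1/1820) = 4117*(1/96) - 64/455 = 4117/96 - 64/455 = 1867091/43680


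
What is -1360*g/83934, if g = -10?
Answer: 6800/41967 ≈ 0.16203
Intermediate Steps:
-1360*g/83934 = -1360*(-10)/83934 = 13600*(1/83934) = 6800/41967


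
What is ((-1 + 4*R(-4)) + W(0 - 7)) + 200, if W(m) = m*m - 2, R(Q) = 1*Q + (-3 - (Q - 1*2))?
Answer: 242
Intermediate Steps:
R(Q) = -1 (R(Q) = Q + (-3 - (Q - 2)) = Q + (-3 - (-2 + Q)) = Q + (-3 + (2 - Q)) = Q + (-1 - Q) = -1)
W(m) = -2 + m**2 (W(m) = m**2 - 2 = -2 + m**2)
((-1 + 4*R(-4)) + W(0 - 7)) + 200 = ((-1 + 4*(-1)) + (-2 + (0 - 7)**2)) + 200 = ((-1 - 4) + (-2 + (-7)**2)) + 200 = (-5 + (-2 + 49)) + 200 = (-5 + 47) + 200 = 42 + 200 = 242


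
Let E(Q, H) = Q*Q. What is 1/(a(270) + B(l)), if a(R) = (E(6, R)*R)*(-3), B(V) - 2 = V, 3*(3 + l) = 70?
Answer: -3/87413 ≈ -3.4320e-5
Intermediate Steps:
l = 61/3 (l = -3 + (⅓)*70 = -3 + 70/3 = 61/3 ≈ 20.333)
B(V) = 2 + V
E(Q, H) = Q²
a(R) = -108*R (a(R) = (6²*R)*(-3) = (36*R)*(-3) = -108*R)
1/(a(270) + B(l)) = 1/(-108*270 + (2 + 61/3)) = 1/(-29160 + 67/3) = 1/(-87413/3) = -3/87413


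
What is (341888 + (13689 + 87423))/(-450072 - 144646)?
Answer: -221500/297359 ≈ -0.74489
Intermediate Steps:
(341888 + (13689 + 87423))/(-450072 - 144646) = (341888 + 101112)/(-594718) = 443000*(-1/594718) = -221500/297359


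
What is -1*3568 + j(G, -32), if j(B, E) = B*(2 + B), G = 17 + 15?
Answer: -2480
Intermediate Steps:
G = 32
-1*3568 + j(G, -32) = -1*3568 + 32*(2 + 32) = -3568 + 32*34 = -3568 + 1088 = -2480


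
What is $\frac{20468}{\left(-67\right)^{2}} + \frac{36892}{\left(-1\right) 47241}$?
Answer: $\frac{801320600}{212064849} \approx 3.7787$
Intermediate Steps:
$\frac{20468}{\left(-67\right)^{2}} + \frac{36892}{\left(-1\right) 47241} = \frac{20468}{4489} + \frac{36892}{-47241} = 20468 \cdot \frac{1}{4489} + 36892 \left(- \frac{1}{47241}\right) = \frac{20468}{4489} - \frac{36892}{47241} = \frac{801320600}{212064849}$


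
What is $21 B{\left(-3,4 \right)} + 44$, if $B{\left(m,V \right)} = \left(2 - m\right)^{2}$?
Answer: $569$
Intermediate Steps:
$21 B{\left(-3,4 \right)} + 44 = 21 \left(-2 - 3\right)^{2} + 44 = 21 \left(-5\right)^{2} + 44 = 21 \cdot 25 + 44 = 525 + 44 = 569$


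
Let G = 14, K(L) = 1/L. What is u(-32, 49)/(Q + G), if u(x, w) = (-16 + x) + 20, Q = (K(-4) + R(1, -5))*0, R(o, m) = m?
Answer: -2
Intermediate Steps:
Q = 0 (Q = (1/(-4) - 5)*0 = (-¼ - 5)*0 = -21/4*0 = 0)
u(x, w) = 4 + x
u(-32, 49)/(Q + G) = (4 - 32)/(0 + 14) = -28/14 = (1/14)*(-28) = -2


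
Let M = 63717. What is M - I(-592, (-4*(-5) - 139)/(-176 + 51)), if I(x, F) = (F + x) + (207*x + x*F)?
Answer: 23426954/125 ≈ 1.8742e+5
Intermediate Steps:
I(x, F) = F + 208*x + F*x (I(x, F) = (F + x) + (207*x + F*x) = F + 208*x + F*x)
M - I(-592, (-4*(-5) - 139)/(-176 + 51)) = 63717 - ((-4*(-5) - 139)/(-176 + 51) + 208*(-592) + ((-4*(-5) - 139)/(-176 + 51))*(-592)) = 63717 - ((20 - 139)/(-125) - 123136 + ((20 - 139)/(-125))*(-592)) = 63717 - (-119*(-1/125) - 123136 - 119*(-1/125)*(-592)) = 63717 - (119/125 - 123136 + (119/125)*(-592)) = 63717 - (119/125 - 123136 - 70448/125) = 63717 - 1*(-15462329/125) = 63717 + 15462329/125 = 23426954/125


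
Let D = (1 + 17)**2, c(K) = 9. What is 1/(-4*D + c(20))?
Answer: -1/1287 ≈ -0.00077700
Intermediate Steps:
D = 324 (D = 18**2 = 324)
1/(-4*D + c(20)) = 1/(-4*324 + 9) = 1/(-1296 + 9) = 1/(-1287) = -1/1287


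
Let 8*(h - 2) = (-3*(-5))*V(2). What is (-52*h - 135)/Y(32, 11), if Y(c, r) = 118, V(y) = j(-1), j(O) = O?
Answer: -283/236 ≈ -1.1992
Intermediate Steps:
V(y) = -1
h = 1/8 (h = 2 + (-3*(-5)*(-1))/8 = 2 + (15*(-1))/8 = 2 + (1/8)*(-15) = 2 - 15/8 = 1/8 ≈ 0.12500)
(-52*h - 135)/Y(32, 11) = (-52*1/8 - 135)/118 = (-13/2 - 135)*(1/118) = -283/2*1/118 = -283/236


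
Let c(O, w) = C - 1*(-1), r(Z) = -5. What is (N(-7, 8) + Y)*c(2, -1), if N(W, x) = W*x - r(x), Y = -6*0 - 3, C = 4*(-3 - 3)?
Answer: 1242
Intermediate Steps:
C = -24 (C = 4*(-6) = -24)
Y = -3 (Y = 0 - 3 = -3)
N(W, x) = 5 + W*x (N(W, x) = W*x - 1*(-5) = W*x + 5 = 5 + W*x)
c(O, w) = -23 (c(O, w) = -24 - 1*(-1) = -24 + 1 = -23)
(N(-7, 8) + Y)*c(2, -1) = ((5 - 7*8) - 3)*(-23) = ((5 - 56) - 3)*(-23) = (-51 - 3)*(-23) = -54*(-23) = 1242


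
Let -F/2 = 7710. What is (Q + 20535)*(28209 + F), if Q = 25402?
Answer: 587488293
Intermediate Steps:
F = -15420 (F = -2*7710 = -15420)
(Q + 20535)*(28209 + F) = (25402 + 20535)*(28209 - 15420) = 45937*12789 = 587488293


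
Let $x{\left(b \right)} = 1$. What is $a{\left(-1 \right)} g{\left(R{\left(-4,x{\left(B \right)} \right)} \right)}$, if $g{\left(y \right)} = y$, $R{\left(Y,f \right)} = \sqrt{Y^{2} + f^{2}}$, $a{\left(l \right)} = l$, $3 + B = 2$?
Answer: $- \sqrt{17} \approx -4.1231$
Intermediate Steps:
$B = -1$ ($B = -3 + 2 = -1$)
$a{\left(-1 \right)} g{\left(R{\left(-4,x{\left(B \right)} \right)} \right)} = - \sqrt{\left(-4\right)^{2} + 1^{2}} = - \sqrt{16 + 1} = - \sqrt{17}$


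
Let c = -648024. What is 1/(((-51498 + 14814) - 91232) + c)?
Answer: -1/775940 ≈ -1.2888e-6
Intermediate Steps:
1/(((-51498 + 14814) - 91232) + c) = 1/(((-51498 + 14814) - 91232) - 648024) = 1/((-36684 - 91232) - 648024) = 1/(-127916 - 648024) = 1/(-775940) = -1/775940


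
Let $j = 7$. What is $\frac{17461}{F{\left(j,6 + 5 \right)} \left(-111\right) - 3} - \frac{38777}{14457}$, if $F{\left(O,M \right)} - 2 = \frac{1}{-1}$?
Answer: $- \frac{4506215}{28914} \approx -155.85$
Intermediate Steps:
$F{\left(O,M \right)} = 1$ ($F{\left(O,M \right)} = 2 + \frac{1}{-1} = 2 - 1 = 1$)
$\frac{17461}{F{\left(j,6 + 5 \right)} \left(-111\right) - 3} - \frac{38777}{14457} = \frac{17461}{1 \left(-111\right) - 3} - \frac{38777}{14457} = \frac{17461}{-111 - 3} - \frac{38777}{14457} = \frac{17461}{-114} - \frac{38777}{14457} = 17461 \left(- \frac{1}{114}\right) - \frac{38777}{14457} = - \frac{919}{6} - \frac{38777}{14457} = - \frac{4506215}{28914}$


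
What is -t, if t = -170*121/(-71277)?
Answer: -20570/71277 ≈ -0.28859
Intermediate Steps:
t = 20570/71277 (t = -20570*(-1/71277) = 20570/71277 ≈ 0.28859)
-t = -1*20570/71277 = -20570/71277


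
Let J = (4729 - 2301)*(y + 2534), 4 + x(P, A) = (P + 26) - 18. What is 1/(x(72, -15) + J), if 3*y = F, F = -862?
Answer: 3/16364948 ≈ 1.8332e-7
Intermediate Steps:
y = -862/3 (y = (⅓)*(-862) = -862/3 ≈ -287.33)
x(P, A) = 4 + P (x(P, A) = -4 + ((P + 26) - 18) = -4 + ((26 + P) - 18) = -4 + (8 + P) = 4 + P)
J = 16364720/3 (J = (4729 - 2301)*(-862/3 + 2534) = 2428*(6740/3) = 16364720/3 ≈ 5.4549e+6)
1/(x(72, -15) + J) = 1/((4 + 72) + 16364720/3) = 1/(76 + 16364720/3) = 1/(16364948/3) = 3/16364948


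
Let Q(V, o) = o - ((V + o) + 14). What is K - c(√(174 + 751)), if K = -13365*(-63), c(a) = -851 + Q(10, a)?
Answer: 842870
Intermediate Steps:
Q(V, o) = -14 - V (Q(V, o) = o - (14 + V + o) = o + (-14 - V - o) = -14 - V)
c(a) = -875 (c(a) = -851 + (-14 - 1*10) = -851 + (-14 - 10) = -851 - 24 = -875)
K = 841995
K - c(√(174 + 751)) = 841995 - 1*(-875) = 841995 + 875 = 842870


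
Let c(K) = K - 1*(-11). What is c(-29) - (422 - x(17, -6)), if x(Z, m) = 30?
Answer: -410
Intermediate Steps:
c(K) = 11 + K (c(K) = K + 11 = 11 + K)
c(-29) - (422 - x(17, -6)) = (11 - 29) - (422 - 1*30) = -18 - (422 - 30) = -18 - 1*392 = -18 - 392 = -410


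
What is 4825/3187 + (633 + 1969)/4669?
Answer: 30820499/14880103 ≈ 2.0713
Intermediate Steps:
4825/3187 + (633 + 1969)/4669 = 4825*(1/3187) + 2602*(1/4669) = 4825/3187 + 2602/4669 = 30820499/14880103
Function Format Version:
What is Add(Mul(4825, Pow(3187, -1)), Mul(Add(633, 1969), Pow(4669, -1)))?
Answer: Rational(30820499, 14880103) ≈ 2.0713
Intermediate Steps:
Add(Mul(4825, Pow(3187, -1)), Mul(Add(633, 1969), Pow(4669, -1))) = Add(Mul(4825, Rational(1, 3187)), Mul(2602, Rational(1, 4669))) = Add(Rational(4825, 3187), Rational(2602, 4669)) = Rational(30820499, 14880103)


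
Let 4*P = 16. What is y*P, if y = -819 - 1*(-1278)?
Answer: 1836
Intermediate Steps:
P = 4 (P = (¼)*16 = 4)
y = 459 (y = -819 + 1278 = 459)
y*P = 459*4 = 1836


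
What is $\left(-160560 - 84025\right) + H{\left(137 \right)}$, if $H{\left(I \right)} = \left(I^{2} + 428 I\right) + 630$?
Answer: $-166550$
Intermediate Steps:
$H{\left(I \right)} = 630 + I^{2} + 428 I$
$\left(-160560 - 84025\right) + H{\left(137 \right)} = \left(-160560 - 84025\right) + \left(630 + 137^{2} + 428 \cdot 137\right) = \left(-160560 - 84025\right) + \left(630 + 18769 + 58636\right) = -244585 + 78035 = -166550$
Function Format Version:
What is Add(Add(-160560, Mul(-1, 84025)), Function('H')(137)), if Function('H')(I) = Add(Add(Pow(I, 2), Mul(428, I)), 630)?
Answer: -166550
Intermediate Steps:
Function('H')(I) = Add(630, Pow(I, 2), Mul(428, I))
Add(Add(-160560, Mul(-1, 84025)), Function('H')(137)) = Add(Add(-160560, Mul(-1, 84025)), Add(630, Pow(137, 2), Mul(428, 137))) = Add(Add(-160560, -84025), Add(630, 18769, 58636)) = Add(-244585, 78035) = -166550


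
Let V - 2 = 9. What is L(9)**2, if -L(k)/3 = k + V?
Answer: 3600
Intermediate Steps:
V = 11 (V = 2 + 9 = 11)
L(k) = -33 - 3*k (L(k) = -3*(k + 11) = -3*(11 + k) = -33 - 3*k)
L(9)**2 = (-33 - 3*9)**2 = (-33 - 27)**2 = (-60)**2 = 3600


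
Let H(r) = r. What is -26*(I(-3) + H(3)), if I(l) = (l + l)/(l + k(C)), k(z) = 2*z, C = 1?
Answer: -234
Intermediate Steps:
I(l) = 2*l/(2 + l) (I(l) = (l + l)/(l + 2*1) = (2*l)/(l + 2) = (2*l)/(2 + l) = 2*l/(2 + l))
-26*(I(-3) + H(3)) = -26*(2*(-3)/(2 - 3) + 3) = -26*(2*(-3)/(-1) + 3) = -26*(2*(-3)*(-1) + 3) = -26*(6 + 3) = -26*9 = -234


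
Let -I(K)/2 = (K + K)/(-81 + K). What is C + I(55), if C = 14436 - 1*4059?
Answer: 135011/13 ≈ 10385.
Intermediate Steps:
I(K) = -4*K/(-81 + K) (I(K) = -2*(K + K)/(-81 + K) = -2*2*K/(-81 + K) = -4*K/(-81 + K))
C = 10377 (C = 14436 - 4059 = 10377)
C + I(55) = 10377 - 4*55/(-81 + 55) = 10377 - 4*55/(-26) = 10377 - 4*55*(-1/26) = 10377 + 110/13 = 135011/13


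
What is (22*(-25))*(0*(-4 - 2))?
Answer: 0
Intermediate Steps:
(22*(-25))*(0*(-4 - 2)) = -0*(-6) = -550*0 = 0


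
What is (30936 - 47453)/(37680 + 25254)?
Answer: -16517/62934 ≈ -0.26245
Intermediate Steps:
(30936 - 47453)/(37680 + 25254) = -16517/62934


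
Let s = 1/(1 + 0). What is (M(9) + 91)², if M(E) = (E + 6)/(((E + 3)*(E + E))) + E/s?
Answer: 51912025/5184 ≈ 10014.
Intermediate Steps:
s = 1 (s = 1/1 = 1)
M(E) = E + (6 + E)/(2*E*(3 + E)) (M(E) = (E + 6)/(((E + 3)*(E + E))) + E/1 = (6 + E)/(((3 + E)*(2*E))) + E*1 = (6 + E)/((2*E*(3 + E))) + E = (6 + E)*(1/(2*E*(3 + E))) + E = (6 + E)/(2*E*(3 + E)) + E = E + (6 + E)/(2*E*(3 + E)))
(M(9) + 91)² = ((3 + 9³ + (½)*9 + 3*9²)/(9*(3 + 9)) + 91)² = ((⅑)*(3 + 729 + 9/2 + 3*81)/12 + 91)² = ((⅑)*(1/12)*(3 + 729 + 9/2 + 243) + 91)² = ((⅑)*(1/12)*(1959/2) + 91)² = (653/72 + 91)² = (7205/72)² = 51912025/5184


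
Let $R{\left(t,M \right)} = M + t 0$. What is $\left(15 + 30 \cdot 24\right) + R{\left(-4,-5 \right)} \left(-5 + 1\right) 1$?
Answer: $755$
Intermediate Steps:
$R{\left(t,M \right)} = M$ ($R{\left(t,M \right)} = M + 0 = M$)
$\left(15 + 30 \cdot 24\right) + R{\left(-4,-5 \right)} \left(-5 + 1\right) 1 = \left(15 + 30 \cdot 24\right) - 5 \left(-5 + 1\right) 1 = \left(15 + 720\right) - 5 \left(\left(-4\right) 1\right) = 735 - -20 = 735 + 20 = 755$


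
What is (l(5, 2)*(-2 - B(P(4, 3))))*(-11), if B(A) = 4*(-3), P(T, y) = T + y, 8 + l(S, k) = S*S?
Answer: -1870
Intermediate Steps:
l(S, k) = -8 + S² (l(S, k) = -8 + S*S = -8 + S²)
B(A) = -12
(l(5, 2)*(-2 - B(P(4, 3))))*(-11) = ((-8 + 5²)*(-2 - 1*(-12)))*(-11) = ((-8 + 25)*(-2 + 12))*(-11) = (17*10)*(-11) = 170*(-11) = -1870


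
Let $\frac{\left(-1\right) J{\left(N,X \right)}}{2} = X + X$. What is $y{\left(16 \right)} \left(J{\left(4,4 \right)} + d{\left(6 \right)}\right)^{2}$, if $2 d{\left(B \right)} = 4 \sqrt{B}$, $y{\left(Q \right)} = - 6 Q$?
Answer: $-26880 + 6144 \sqrt{6} \approx -11830.0$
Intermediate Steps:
$J{\left(N,X \right)} = - 4 X$ ($J{\left(N,X \right)} = - 2 \left(X + X\right) = - 2 \cdot 2 X = - 4 X$)
$d{\left(B \right)} = 2 \sqrt{B}$ ($d{\left(B \right)} = \frac{4 \sqrt{B}}{2} = 2 \sqrt{B}$)
$y{\left(16 \right)} \left(J{\left(4,4 \right)} + d{\left(6 \right)}\right)^{2} = \left(-6\right) 16 \left(\left(-4\right) 4 + 2 \sqrt{6}\right)^{2} = - 96 \left(-16 + 2 \sqrt{6}\right)^{2}$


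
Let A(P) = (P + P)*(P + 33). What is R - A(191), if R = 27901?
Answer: -57667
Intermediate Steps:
A(P) = 2*P*(33 + P) (A(P) = (2*P)*(33 + P) = 2*P*(33 + P))
R - A(191) = 27901 - 2*191*(33 + 191) = 27901 - 2*191*224 = 27901 - 1*85568 = 27901 - 85568 = -57667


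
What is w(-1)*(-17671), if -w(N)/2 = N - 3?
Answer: -141368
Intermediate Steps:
w(N) = 6 - 2*N (w(N) = -2*(N - 3) = -2*(-3 + N) = 6 - 2*N)
w(-1)*(-17671) = (6 - 2*(-1))*(-17671) = (6 + 2)*(-17671) = 8*(-17671) = -141368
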